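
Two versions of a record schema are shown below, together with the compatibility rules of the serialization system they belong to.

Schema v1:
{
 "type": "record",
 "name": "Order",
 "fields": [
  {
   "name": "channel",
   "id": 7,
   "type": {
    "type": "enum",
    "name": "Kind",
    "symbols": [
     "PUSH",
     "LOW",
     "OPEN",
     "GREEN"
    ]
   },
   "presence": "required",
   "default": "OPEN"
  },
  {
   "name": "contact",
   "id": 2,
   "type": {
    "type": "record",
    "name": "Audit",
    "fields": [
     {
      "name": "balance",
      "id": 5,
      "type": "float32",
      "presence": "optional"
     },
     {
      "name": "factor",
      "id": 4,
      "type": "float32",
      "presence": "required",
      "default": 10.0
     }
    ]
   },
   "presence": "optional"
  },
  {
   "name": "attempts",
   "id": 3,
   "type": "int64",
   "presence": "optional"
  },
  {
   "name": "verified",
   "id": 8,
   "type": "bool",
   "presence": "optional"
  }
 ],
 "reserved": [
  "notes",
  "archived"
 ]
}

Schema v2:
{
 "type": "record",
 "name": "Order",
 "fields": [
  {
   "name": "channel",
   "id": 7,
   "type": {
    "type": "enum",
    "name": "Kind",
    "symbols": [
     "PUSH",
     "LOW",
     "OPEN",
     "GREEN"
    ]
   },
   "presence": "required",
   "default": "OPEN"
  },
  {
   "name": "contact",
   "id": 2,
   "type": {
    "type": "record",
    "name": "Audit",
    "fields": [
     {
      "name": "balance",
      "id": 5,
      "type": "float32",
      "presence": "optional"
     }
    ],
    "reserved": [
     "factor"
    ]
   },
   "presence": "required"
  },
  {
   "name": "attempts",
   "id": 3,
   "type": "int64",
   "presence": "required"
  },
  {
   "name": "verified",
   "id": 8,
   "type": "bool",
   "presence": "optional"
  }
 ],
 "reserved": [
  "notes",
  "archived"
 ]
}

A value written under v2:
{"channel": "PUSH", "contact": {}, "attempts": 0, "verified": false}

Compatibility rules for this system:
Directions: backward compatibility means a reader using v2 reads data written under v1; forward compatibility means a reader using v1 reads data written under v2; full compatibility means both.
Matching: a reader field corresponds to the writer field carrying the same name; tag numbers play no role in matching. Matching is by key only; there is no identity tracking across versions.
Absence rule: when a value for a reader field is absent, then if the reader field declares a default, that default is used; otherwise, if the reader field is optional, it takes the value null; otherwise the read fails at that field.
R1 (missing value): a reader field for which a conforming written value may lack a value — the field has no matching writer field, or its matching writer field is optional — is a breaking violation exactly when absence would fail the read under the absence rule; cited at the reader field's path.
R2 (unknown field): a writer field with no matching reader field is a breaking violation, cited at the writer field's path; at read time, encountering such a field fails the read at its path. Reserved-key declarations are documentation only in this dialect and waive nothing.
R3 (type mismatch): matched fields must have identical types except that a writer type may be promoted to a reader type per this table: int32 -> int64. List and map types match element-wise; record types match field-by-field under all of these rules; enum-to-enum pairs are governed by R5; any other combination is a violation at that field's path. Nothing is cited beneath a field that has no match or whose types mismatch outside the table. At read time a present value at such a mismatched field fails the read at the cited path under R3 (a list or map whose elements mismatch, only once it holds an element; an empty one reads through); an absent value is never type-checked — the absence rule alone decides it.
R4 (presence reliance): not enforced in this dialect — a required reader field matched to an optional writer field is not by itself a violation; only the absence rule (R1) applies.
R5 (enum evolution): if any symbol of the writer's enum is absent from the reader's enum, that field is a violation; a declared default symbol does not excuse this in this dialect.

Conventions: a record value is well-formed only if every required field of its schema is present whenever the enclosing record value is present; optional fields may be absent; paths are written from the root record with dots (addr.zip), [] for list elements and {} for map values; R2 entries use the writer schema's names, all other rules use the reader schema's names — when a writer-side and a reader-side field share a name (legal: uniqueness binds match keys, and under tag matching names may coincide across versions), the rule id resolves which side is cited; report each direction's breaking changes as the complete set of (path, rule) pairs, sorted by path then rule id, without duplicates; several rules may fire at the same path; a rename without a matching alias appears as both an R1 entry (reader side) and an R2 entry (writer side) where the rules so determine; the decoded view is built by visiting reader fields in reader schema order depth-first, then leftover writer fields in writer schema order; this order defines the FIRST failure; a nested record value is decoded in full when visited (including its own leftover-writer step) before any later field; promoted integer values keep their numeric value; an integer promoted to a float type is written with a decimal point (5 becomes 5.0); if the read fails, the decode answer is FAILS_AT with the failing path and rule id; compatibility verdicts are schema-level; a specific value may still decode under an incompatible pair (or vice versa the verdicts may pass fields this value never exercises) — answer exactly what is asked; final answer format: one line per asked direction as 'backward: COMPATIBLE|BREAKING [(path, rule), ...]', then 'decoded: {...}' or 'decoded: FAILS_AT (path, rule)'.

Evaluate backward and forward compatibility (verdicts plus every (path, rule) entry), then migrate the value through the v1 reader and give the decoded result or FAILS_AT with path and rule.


backward: BREAKING [(attempts, R1), (contact, R1), (contact.factor, R2)]; forward: COMPATIBLE []; decoded: {"channel": "PUSH", "contact": {"balance": null, "factor": 10.0}, "attempts": 0, "verified": false}

in Order below, arrows point writer -> reader
backward analysis of Order with v2 as reader and v1 as writer:
  channel <- channel (Kind -> Kind, writer required)
  contact <- contact (Audit -> Audit, writer optional)
  attempts <- attempts (int64 -> int64, writer optional)
  verified <- verified (bool -> bool, writer optional)
  contact.balance <- contact.balance (float32 -> float32, writer optional)
  contact.factor (writer side), unknown to reader
  R1 fires at attempts
  R1 fires at contact
  R2 fires at contact.factor
  backward on Order therefore BREAKING (3)
forward analysis of Order with v1 as reader and v2 as writer:
  channel <- channel (Kind -> Kind, writer required)
  contact <- contact (Audit -> Audit, writer required)
  attempts <- attempts (int64 -> int64, writer required)
  verified <- verified (bool -> bool, writer optional)
  contact.balance <- contact.balance (float32 -> float32, writer optional)
  contact.factor: no writer match
  => forward: COMPATIBLE
decoding the Order value with the v1 reader:
  channel := "PUSH"
  contact.balance := null (not supplied -> null)
  contact.factor := 10.0 (no value, default fills)
  attempts := 0
  verified := false
  => decoded: {"channel": "PUSH", "contact": {"balance": null, "factor": 10.0}, "attempts": 0, "verified": false}


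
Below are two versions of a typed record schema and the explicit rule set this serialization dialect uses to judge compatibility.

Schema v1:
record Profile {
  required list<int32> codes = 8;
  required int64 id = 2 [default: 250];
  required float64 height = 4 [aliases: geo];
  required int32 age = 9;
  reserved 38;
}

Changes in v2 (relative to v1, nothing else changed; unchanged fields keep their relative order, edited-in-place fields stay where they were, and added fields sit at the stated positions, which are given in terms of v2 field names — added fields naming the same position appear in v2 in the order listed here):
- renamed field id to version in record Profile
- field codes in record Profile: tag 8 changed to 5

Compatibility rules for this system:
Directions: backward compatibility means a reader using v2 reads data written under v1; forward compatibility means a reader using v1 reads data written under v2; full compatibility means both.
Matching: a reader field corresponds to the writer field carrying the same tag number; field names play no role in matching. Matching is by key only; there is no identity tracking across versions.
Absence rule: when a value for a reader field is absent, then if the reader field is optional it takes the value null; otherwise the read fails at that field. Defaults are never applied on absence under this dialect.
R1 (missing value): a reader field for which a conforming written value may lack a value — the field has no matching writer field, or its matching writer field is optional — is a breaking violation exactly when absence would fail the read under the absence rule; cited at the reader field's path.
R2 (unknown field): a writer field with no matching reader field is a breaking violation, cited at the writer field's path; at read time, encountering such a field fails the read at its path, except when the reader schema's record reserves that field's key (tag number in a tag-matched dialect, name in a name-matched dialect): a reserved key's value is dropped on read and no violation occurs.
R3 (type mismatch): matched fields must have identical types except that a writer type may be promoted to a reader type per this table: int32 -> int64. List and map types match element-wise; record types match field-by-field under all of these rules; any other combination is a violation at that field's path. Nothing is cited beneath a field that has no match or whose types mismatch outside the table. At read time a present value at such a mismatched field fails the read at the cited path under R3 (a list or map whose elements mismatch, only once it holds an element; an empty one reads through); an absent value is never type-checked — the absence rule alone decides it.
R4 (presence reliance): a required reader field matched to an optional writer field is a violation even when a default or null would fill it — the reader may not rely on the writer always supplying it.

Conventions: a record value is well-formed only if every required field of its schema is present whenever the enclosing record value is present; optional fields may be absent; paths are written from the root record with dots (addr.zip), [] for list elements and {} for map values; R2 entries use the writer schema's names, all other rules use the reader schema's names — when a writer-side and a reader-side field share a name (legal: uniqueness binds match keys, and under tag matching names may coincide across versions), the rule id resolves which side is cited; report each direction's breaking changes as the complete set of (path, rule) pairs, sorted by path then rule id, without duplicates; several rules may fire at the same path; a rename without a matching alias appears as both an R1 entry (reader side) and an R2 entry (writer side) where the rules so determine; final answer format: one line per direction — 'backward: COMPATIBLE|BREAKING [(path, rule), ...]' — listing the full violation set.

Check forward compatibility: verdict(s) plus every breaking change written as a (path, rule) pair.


in Profile below, arrows point writer -> reader
forward pass over Profile, reader schema v1, writer schema v2:
  codes: no writer match
  id <- version (int64 -> int64, writer required)
  height <- height (float64 -> float64, writer required)
  age <- age (int32 -> int32, writer required)
  writer codes: unknown to reader
  rule R1 violated at codes
  rule R2 violated at codes
  => forward verdict for Profile: BREAKING, 2 violation(s)
remaining Profile differences; none change what is asked:
  renamed field id to version in record Profile -> no rule fires on it in Profile's dialect; the asked verdict holds

forward: BREAKING [(codes, R1), (codes, R2)]


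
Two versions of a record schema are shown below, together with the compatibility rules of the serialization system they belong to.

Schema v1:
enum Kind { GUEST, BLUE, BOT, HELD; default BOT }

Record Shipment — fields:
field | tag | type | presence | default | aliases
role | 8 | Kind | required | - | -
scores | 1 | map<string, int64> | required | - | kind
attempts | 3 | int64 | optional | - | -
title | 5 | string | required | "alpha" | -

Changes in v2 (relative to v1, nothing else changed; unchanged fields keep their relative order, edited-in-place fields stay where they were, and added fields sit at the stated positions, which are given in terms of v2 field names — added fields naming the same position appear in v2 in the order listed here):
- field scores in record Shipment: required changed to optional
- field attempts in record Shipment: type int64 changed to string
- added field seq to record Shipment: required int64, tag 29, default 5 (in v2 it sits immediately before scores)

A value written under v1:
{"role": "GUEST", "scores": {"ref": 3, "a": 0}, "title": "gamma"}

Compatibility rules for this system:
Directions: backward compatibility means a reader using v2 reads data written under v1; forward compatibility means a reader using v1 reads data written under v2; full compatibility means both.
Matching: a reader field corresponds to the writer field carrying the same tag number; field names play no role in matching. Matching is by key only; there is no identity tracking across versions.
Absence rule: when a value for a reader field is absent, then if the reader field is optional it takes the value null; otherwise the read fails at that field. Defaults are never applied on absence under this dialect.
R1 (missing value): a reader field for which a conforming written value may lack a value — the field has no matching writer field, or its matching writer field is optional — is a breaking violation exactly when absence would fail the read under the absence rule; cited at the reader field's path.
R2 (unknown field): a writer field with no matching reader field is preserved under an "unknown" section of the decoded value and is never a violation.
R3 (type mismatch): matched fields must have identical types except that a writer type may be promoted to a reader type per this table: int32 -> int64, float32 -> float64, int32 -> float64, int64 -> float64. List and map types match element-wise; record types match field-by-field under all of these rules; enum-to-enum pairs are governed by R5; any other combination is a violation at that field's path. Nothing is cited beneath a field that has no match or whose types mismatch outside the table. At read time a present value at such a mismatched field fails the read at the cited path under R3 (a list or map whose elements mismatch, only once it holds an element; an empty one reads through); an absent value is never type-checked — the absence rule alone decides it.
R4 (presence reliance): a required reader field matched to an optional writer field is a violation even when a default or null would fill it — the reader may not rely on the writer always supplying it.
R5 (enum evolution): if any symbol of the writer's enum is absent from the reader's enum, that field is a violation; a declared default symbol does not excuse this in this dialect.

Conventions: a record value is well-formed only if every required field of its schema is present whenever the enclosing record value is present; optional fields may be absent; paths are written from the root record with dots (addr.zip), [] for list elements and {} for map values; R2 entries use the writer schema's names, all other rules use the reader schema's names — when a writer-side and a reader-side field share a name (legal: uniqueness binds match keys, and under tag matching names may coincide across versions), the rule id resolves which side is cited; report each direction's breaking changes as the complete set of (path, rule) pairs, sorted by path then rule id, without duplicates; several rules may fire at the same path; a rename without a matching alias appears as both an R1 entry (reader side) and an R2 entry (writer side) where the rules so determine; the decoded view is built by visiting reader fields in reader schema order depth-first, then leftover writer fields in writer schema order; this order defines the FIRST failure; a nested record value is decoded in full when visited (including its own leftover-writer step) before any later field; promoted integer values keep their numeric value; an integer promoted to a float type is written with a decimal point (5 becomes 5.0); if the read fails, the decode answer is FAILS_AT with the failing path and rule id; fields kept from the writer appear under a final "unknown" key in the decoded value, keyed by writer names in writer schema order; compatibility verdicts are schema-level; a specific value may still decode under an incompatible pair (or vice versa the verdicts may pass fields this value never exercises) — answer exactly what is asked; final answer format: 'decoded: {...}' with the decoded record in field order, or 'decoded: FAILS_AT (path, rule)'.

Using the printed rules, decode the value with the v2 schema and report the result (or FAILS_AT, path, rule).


arrows below run writer -> reader for Shipment
decode (reader v2):
  role := "GUEST"
  read fails at seq under R1 (no fill)
  => FAILS_AT (seq, R1)
ruling out the remaining Shipment differences:
  field scores in record Shipment: required changed to optional -> a verdict-level change on Shipment — the shown value reads the same
  field attempts in record Shipment: type int64 changed to string -> a verdict-level change on Shipment — the shown value reads the same

decoded: FAILS_AT (seq, R1)


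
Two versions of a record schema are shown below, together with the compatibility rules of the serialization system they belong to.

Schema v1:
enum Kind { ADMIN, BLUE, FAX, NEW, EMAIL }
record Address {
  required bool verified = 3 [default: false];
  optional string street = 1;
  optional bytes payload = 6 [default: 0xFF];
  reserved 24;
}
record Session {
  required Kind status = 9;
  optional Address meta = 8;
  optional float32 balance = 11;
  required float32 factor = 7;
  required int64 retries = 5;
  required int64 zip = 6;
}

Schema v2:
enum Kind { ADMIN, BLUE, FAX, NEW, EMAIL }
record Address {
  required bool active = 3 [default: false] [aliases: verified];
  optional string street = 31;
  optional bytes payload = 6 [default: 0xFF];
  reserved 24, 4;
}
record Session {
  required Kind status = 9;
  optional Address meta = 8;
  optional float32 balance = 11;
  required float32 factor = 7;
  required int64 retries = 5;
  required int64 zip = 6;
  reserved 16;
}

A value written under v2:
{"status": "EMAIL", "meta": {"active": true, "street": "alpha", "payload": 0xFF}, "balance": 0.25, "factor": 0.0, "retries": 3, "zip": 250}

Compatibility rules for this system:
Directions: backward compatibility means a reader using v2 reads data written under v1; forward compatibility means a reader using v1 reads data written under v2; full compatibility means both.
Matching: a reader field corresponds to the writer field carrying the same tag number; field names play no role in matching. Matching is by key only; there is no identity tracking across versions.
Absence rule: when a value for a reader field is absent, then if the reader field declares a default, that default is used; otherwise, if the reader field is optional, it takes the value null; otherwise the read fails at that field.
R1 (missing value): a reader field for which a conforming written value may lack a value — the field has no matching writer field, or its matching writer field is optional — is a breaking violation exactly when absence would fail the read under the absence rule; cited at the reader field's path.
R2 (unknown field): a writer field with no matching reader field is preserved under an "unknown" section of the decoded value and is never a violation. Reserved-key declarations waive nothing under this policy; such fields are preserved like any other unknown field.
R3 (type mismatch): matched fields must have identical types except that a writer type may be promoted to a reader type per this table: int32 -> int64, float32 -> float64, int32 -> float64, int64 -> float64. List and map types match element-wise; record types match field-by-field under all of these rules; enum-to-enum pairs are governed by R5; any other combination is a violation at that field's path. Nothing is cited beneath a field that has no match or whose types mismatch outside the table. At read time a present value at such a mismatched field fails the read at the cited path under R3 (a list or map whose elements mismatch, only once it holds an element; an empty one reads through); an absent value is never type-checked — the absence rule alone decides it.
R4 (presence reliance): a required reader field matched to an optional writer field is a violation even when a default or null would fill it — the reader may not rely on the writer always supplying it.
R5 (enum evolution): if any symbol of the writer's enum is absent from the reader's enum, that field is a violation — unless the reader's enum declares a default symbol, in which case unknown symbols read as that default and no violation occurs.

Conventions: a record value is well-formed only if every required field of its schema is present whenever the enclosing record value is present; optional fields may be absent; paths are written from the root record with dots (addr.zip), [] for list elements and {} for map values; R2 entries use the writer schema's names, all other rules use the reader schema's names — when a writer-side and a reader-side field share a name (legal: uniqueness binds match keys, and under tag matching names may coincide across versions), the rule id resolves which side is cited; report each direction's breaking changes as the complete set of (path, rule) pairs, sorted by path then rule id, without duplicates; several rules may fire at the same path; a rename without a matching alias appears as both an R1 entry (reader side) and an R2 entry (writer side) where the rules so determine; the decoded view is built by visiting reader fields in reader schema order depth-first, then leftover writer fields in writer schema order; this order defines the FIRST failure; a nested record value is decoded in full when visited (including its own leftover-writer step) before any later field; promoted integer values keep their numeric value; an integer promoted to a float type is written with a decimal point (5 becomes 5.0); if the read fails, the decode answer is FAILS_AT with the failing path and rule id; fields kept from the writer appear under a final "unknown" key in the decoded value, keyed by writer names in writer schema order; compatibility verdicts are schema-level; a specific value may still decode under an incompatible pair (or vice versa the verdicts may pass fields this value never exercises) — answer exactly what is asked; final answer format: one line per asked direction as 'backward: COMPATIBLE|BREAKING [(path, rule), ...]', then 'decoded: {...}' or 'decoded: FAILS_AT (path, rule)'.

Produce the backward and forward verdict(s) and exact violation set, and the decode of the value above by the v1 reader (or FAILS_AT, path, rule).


in Session below, arrows point writer -> reader
checking backward for Session: reader v2 against writer v1:
  status: paired with writer status (Kind -> Kind; writer required)
  meta: paired with writer meta (Address -> Address; writer optional)
  balance: paired with writer balance (float32 -> float32; writer optional)
  factor: paired with writer factor (float32 -> float32; writer required)
  retries: paired with writer retries (int64 -> int64; writer required)
  zip: paired with writer zip (int64 -> int64; writer required)
  meta.active: paired with writer meta.verified (bool -> bool; writer required)
  meta.street: no writer match
  meta.payload: paired with writer meta.payload (bytes -> bytes; writer optional)
  writer field meta.street has no reader counterpart
  nothing fires on Session: backward is COMPATIBLE
checking forward for Session: reader v1 against writer v2:
  status: paired with writer status (Kind -> Kind; writer required)
  meta: paired with writer meta (Address -> Address; writer optional)
  balance: paired with writer balance (float32 -> float32; writer optional)
  factor: paired with writer factor (float32 -> float32; writer required)
  retries: paired with writer retries (int64 -> int64; writer required)
  zip: paired with writer zip (int64 -> int64; writer required)
  meta.verified: paired with writer meta.active (bool -> bool; writer required)
  meta.street: no writer match
  meta.payload: paired with writer meta.payload (bytes -> bytes; writer optional)
  writer field meta.street has no reader counterpart
  nothing fires on Session: forward is COMPATIBLE
decoding the Session value with the v1 reader:
  status := "EMAIL"
  meta.verified := true (from writer active)
  meta.street := null (missing; optional => null)
  meta.payload := 0xFF
  writer meta.street: kept under "unknown"
  balance := 0.25
  factor := 0.0
  retries := 3
  zip := 250
  => decoded: {"status": "EMAIL", "meta": {"verified": true, "street": null, "payload": 0xFF, "unknown": {"street": "alpha"}}, "balance": 0.25, "factor": 0.0, "retries": 3, "zip": 250}

backward: COMPATIBLE []; forward: COMPATIBLE []; decoded: {"status": "EMAIL", "meta": {"verified": true, "street": null, "payload": 0xFF, "unknown": {"street": "alpha"}}, "balance": 0.25, "factor": 0.0, "retries": 3, "zip": 250}


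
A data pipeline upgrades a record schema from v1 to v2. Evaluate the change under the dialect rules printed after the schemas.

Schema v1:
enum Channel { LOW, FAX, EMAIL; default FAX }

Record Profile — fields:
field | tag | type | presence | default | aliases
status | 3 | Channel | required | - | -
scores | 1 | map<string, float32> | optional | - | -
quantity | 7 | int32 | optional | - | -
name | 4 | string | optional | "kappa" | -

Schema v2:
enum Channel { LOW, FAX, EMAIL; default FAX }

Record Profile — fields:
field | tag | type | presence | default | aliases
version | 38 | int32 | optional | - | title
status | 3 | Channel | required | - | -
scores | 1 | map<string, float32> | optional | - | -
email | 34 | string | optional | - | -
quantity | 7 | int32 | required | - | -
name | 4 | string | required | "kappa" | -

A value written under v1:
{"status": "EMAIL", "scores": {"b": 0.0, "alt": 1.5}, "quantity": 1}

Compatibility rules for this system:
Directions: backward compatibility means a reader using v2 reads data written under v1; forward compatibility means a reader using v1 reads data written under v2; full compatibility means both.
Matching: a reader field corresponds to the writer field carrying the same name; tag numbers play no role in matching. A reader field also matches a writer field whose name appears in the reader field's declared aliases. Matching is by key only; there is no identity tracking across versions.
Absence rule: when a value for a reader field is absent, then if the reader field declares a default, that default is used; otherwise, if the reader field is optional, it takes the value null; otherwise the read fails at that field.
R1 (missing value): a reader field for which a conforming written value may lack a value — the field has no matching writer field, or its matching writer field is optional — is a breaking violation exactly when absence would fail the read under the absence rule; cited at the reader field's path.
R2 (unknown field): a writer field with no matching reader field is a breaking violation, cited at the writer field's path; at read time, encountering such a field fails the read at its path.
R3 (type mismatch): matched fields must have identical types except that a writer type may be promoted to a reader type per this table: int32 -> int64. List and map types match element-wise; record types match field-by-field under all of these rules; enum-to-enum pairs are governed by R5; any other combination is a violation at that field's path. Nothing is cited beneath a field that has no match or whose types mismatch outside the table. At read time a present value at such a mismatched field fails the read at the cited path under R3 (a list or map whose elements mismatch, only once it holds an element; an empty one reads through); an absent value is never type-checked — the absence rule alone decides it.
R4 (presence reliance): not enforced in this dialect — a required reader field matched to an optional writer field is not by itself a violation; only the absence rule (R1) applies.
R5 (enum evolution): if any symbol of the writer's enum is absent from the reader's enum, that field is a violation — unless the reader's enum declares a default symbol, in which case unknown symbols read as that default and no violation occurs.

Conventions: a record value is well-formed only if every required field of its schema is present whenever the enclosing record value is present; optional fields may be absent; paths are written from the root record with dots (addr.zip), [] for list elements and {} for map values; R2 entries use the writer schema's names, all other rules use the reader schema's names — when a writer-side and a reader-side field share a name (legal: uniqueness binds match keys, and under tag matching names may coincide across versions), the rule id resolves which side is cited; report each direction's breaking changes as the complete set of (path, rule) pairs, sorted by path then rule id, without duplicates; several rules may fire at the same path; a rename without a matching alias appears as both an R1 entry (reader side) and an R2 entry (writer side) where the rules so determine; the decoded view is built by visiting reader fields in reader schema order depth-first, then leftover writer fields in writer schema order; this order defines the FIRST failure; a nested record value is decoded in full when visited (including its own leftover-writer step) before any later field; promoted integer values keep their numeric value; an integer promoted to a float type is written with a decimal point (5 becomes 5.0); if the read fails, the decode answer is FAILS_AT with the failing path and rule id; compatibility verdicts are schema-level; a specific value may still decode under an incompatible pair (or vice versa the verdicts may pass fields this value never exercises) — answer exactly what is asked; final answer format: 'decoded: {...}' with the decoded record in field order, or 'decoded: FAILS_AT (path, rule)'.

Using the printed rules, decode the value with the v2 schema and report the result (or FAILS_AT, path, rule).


decoded: {"version": null, "status": "EMAIL", "scores": {"b": 0.0, "alt": 1.5}, "email": null, "quantity": 1, "name": "kappa"}

arrows below run writer -> reader for Profile
decode walk for Profile under reader schema v2:
  version := null (absent, optional -> null)
  status := "EMAIL"
  scores := {"b": 0.0, "alt": 1.5}
  email := null (absent, optional -> null)
  quantity := 1
  name := "kappa" (absent -> default)
  => decoded: {"version": null, "status": "EMAIL", "scores": {"b": 0.0, "alt": 1.5}, "email": null, "quantity": 1, "name": "kappa"}
remaining Profile differences; none change what is asked:
  field name in record Profile: optional changed to required -> triggers nothing under the printed rules; the Profile answer is the same either way
  field quantity in record Profile: optional changed to required -> schema-level compatibility only; this Profile value's decode is unchanged


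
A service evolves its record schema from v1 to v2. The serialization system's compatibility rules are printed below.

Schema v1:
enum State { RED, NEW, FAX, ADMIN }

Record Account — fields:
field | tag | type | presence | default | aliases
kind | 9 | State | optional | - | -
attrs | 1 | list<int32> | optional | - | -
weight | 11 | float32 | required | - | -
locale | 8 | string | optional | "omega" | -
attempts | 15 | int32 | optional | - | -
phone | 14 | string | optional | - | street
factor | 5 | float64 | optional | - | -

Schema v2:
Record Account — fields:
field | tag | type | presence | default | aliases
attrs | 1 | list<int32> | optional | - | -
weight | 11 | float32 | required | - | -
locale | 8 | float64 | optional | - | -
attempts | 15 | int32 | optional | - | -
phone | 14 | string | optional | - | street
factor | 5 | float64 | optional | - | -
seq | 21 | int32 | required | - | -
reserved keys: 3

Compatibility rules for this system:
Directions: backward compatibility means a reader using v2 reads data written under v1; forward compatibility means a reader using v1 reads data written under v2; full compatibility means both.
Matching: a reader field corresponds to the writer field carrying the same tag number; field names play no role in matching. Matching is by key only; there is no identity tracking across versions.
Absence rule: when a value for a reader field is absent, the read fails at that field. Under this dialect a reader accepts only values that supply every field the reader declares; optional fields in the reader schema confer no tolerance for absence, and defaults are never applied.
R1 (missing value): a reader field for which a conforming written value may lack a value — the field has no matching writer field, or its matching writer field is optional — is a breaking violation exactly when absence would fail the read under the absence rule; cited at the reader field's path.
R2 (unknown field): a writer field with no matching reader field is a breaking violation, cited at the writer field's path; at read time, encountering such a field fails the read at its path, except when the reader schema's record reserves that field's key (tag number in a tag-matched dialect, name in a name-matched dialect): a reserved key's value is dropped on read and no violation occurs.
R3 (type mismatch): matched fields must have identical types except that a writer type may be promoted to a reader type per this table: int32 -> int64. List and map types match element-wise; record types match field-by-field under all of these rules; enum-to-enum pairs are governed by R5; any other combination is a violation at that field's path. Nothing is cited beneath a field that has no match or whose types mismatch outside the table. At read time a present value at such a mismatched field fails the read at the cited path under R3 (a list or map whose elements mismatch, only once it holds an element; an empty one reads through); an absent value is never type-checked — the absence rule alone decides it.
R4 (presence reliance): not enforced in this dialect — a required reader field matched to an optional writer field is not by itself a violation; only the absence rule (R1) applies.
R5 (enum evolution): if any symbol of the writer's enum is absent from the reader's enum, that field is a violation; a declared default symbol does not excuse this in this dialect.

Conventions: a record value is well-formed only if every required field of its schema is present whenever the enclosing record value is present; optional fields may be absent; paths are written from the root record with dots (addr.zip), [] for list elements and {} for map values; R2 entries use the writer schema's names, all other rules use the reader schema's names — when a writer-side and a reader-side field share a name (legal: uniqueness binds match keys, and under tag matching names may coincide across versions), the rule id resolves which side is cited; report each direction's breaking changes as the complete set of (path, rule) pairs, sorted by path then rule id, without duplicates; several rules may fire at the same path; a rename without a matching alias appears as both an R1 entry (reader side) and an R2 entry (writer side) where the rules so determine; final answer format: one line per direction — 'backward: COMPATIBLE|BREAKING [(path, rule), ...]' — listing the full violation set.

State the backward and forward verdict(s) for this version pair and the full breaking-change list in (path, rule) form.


the writer's type comes first in each Account pair
backward on Account — v2 reading data written by v1:
  attrs <- attrs (list<int32> -> list<int32>, writer optional)
  weight <- weight (float32 -> float32, writer required)
  locale <- locale (string -> float64, writer optional)
  attempts <- attempts (int32 -> int32, writer optional)
  phone <- phone (string -> string, writer optional)
  factor <- factor (float64 -> float64, writer optional)
  seq: no writer match
  writer field kind has no reader counterpart
  violation R1 at attempts
  violation R1 at attrs
  violation R1 at factor
  violation R2 at kind
  violation R1 at locale
  violation R3 at locale
  violation R1 at phone
  violation R1 at seq
  backward on Account therefore BREAKING (8)
forward on Account — v1 reading data written by v2:
  kind: no writer match
  attrs <- attrs (list<int32> -> list<int32>, writer optional)
  weight <- weight (float32 -> float32, writer required)
  locale <- locale (float64 -> string, writer optional)
  attempts <- attempts (int32 -> int32, writer optional)
  phone <- phone (string -> string, writer optional)
  factor <- factor (float64 -> float64, writer optional)
  writer field seq has no reader counterpart
  violation R1 at attempts
  violation R1 at attrs
  violation R1 at factor
  violation R1 at kind
  violation R1 at locale
  violation R3 at locale
  violation R1 at phone
  violation R2 at seq
  forward on Account therefore BREAKING (8)

backward: BREAKING [(attempts, R1), (attrs, R1), (factor, R1), (kind, R2), (locale, R1), (locale, R3), (phone, R1), (seq, R1)]; forward: BREAKING [(attempts, R1), (attrs, R1), (factor, R1), (kind, R1), (locale, R1), (locale, R3), (phone, R1), (seq, R2)]


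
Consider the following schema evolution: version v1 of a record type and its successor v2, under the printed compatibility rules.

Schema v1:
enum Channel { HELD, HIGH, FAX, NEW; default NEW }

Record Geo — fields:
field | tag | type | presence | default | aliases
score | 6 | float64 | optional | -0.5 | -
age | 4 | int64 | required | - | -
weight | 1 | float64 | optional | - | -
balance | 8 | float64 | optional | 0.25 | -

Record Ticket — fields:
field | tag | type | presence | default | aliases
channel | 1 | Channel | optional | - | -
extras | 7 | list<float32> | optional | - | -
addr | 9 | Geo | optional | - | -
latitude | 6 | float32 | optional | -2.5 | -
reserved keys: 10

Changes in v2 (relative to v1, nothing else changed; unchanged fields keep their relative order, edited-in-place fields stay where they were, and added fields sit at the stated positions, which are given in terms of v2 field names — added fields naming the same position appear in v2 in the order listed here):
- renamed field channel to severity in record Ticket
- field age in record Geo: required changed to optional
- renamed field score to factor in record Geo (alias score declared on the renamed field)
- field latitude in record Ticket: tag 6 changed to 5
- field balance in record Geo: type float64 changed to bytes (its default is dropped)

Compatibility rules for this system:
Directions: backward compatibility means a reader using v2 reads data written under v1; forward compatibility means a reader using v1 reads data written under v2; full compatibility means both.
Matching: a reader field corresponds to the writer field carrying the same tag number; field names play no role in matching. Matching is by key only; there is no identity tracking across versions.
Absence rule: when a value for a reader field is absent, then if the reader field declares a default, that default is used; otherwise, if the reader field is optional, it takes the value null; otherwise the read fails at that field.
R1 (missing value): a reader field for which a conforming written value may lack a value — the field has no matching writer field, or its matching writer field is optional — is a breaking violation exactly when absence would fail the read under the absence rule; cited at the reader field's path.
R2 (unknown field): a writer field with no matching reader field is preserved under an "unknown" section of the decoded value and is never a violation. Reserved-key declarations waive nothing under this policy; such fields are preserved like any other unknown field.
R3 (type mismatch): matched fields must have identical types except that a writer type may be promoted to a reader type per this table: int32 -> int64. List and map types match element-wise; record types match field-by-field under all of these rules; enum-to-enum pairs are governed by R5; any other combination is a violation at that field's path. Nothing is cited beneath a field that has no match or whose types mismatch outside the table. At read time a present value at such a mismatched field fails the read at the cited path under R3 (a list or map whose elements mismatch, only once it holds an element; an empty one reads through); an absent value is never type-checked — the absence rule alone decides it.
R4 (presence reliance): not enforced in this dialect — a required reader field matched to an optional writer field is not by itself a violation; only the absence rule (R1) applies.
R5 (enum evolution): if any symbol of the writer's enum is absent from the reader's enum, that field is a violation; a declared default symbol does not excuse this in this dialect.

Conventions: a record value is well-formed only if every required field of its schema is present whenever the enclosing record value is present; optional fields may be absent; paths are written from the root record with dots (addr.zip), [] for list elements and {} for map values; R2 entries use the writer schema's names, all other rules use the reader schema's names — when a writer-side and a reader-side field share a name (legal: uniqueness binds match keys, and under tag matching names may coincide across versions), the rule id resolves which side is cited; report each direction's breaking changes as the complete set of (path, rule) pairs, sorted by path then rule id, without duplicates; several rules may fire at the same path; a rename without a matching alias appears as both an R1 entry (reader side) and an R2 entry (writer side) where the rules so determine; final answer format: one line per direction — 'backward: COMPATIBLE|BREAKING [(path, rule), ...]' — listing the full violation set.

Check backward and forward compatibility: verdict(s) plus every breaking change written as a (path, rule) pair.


backward: BREAKING [(addr.balance, R3)]; forward: BREAKING [(addr.age, R1), (addr.balance, R3)]

the writer's type comes first in each Ticket pair
backward analysis of Ticket with v2 as reader and v1 as writer:
  writer optional, Channel -> Channel: reader severity maps from writer channel
  writer optional, list<float32> -> list<float32>: reader extras maps from writer extras
  writer optional, Geo -> Geo: reader addr maps from writer addr
  latitude: no writer match
  writer latitude: unknown to reader
  writer optional, float64 -> float64: reader addr.factor maps from writer addr.score
  writer required, int64 -> int64: reader addr.age maps from writer addr.age
  writer optional, float64 -> float64: reader addr.weight maps from writer addr.weight
  writer optional, float64 -> bytes: reader addr.balance maps from writer addr.balance
  violation R3 at addr.balance
  backward on Ticket therefore BREAKING (1)
forward analysis of Ticket with v1 as reader and v2 as writer:
  writer optional, Channel -> Channel: reader channel maps from writer severity
  writer optional, list<float32> -> list<float32>: reader extras maps from writer extras
  writer optional, Geo -> Geo: reader addr maps from writer addr
  latitude: no writer match
  writer latitude: unknown to reader
  writer optional, float64 -> float64: reader addr.score maps from writer addr.factor
  writer optional, int64 -> int64: reader addr.age maps from writer addr.age
  writer optional, float64 -> float64: reader addr.weight maps from writer addr.weight
  writer optional, bytes -> float64: reader addr.balance maps from writer addr.balance
  violation R1 at addr.age
  violation R3 at addr.balance
  forward on Ticket therefore BREAKING (2)
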